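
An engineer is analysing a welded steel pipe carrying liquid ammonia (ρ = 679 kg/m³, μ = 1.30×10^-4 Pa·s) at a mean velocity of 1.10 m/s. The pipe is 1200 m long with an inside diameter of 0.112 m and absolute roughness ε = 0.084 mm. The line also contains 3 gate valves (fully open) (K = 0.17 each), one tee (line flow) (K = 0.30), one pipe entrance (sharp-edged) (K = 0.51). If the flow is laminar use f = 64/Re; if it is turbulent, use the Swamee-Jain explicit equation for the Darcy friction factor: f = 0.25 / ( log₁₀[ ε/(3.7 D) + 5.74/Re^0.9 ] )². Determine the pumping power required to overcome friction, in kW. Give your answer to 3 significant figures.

P ≈ 0.913 kW

Reynolds number Re = ρVD/μ = 679 · 1.1 · 0.112 / 0.00013 = 6.435e+05.
Re > 4000 → turbulent. Relative roughness ε/D = 8.4e-05/0.112 = 0.00075. Swamee-Jain: f = 0.25/(log₁₀[0.00075/3.7 + 5.74/6.435e+05^0.9])² = 0.25/(log₁₀[0.000203 + 3.4e-05])² = 0.25/(-3.626)² = 0.01902.
Total minor-loss coefficient ΣK = 3·0.17 + 1·0.3 + 1·0.51 = 1.32.
ΔP = [f·L/D + ΣK]·(ρV²/2) = [0.01902·1200/0.112 + 1.32]·(679·1.1²/2) = [203.7 + 1.32]·410.8 = 8.424e+04 Pa.
Q = V·A = 1.1·0.009852 = 0.01084 m³/s.
Pumping power P = QΔP = 0.01084·8.424e+04 = 912.9 W = 0.913 kW.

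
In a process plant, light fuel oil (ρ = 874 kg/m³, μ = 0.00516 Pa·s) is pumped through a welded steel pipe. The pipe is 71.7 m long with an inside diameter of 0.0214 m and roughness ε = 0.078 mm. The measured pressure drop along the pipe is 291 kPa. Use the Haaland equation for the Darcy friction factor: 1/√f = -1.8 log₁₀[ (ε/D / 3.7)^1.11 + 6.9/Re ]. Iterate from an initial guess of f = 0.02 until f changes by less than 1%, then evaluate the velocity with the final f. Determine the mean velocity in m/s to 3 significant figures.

V ≈ 2.32 m/s

Rearranging Darcy-Weisbach: V = √(2·ΔP·D/(f·L·ρ)). With ε/D = 7.8e-05/0.0214 = 0.00364, iterate starting from f = 0.02:
  f = 0.02 → V = √(2·2.91e+05·0.0214/(0.02·71.7·874)) = 3.152 m/s; Re = ρVD/μ = 1.143e+04; f → 0.03492
  f = 0.03492 → V = 2.386 m/s; Re = 8648; f → 0.03669
  f = 0.03669 → V = 2.327 m/s; Re = 8436; f → 0.03686
Converged (Δf/f < 1%). With the final f = 0.03686: V = √(2·2.91e+05·0.0214/(0.03686·71.7·874)) = 2.322 m/s.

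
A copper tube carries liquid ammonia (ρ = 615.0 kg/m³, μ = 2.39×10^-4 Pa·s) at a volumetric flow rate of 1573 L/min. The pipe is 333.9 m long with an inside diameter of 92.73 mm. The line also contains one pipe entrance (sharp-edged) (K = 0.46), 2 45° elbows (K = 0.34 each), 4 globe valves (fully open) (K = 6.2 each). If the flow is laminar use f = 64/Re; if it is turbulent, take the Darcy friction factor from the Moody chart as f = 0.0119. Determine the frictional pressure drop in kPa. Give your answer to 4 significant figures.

Q = 1573 L/min = 1573/60000 = 0.02622 m³/s.
Cross-sectional area A = πD²/4 = π(0.09273)²/4 = 0.006754 m²; mean velocity V = Q/A = 0.02622/0.006754 = 3.882 m/s.
Reynolds number Re = ρVD/μ = 615 · 3.882 · 0.09273 / 0.000239 = 9.263e+05.
Re > 4000 → turbulent; use the Moody-chart value f = 0.0119.
Total minor-loss coefficient ΣK = 1·0.46 + 2·0.34 + 4·6.2 = 25.9.
ΔP = [f·L/D + ΣK]·(ρV²/2) = [0.0119·333.9/0.09273 + 25.9]·(615·3.882²/2) = [42.85 + 25.9]·4634 = 3.188e+05 Pa.
ΔP = 3.188e+05 Pa = 318.8 kPa.

ΔP ≈ 318.8 kPa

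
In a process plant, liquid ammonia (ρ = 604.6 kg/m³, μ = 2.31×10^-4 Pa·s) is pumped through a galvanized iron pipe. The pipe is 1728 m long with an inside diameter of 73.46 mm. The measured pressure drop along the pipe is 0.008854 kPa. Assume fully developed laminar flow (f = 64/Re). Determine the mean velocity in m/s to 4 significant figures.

For laminar flow, f = 64/Re with Re = ρVD/μ, so Darcy-Weisbach reduces to ΔP = 32μLV/D². Solving for V: V = ΔP·D²/(32μL) = 8.854·(0.07346)²/(32·0.000231·1728) = 0.003741 m/s.
Check: Re = ρVD/μ = 604.6·0.003741·0.07346/0.000231 = 719.2 < 2300, so the laminar assumption holds.

V ≈ 0.003741 m/s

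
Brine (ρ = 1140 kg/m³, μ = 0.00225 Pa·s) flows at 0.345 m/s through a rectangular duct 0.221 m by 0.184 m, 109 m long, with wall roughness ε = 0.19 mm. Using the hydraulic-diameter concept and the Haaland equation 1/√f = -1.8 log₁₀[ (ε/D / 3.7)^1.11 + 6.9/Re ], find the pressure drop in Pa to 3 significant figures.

ΔP ≈ 915 Pa

Hydraulic diameter D_h = 4A/P = 4·(0.221·0.184)/(2·(0.221+0.184)) = 0.1627/0.81 = 0.2008 m.
Re = ρVD_h/μ = 1140·0.345·0.2008/0.00225 = 3.51e+04.
ε/D_h = 0.00019/0.2008 = 0.000946; Haaland gives 1/√f = -1.8 log₁₀[0.000103+0.000197] = 6.342, so f = 0.02486.
ΔP = f(L/D_h)(ρV²/2) = 0.02486·109/0.2008·67.84 = 915.5 Pa.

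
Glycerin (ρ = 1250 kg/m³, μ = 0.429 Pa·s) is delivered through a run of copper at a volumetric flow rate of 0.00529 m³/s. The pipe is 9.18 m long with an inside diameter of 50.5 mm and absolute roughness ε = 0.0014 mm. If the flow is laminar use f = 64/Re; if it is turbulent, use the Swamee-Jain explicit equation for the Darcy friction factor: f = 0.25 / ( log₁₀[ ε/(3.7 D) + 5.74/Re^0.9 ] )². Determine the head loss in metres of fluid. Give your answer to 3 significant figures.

h_f ≈ 10.6 m

Cross-sectional area A = πD²/4 = π(0.0505)²/4 = 0.002003 m²; mean velocity V = Q/A = 0.00529/0.002003 = 2.641 m/s.
Reynolds number Re = ρVD/μ = 1250 · 2.641 · 0.0505 / 0.429 = 388.6.
Re < 2300 → laminar flow, so f = 64/Re = 64/388.6 = 0.1647 (the turbulent correlation is not needed).
Darcy-Weisbach: ΔP = f(L/D)(ρV²/2) = 0.1647·(9.18/0.0505)·(1250·2.641²/2) = 0.1647·181.8·4360 = 1.305e+05 Pa.
Head loss h_f = ΔP/(ρg) = 1.305e+05/(1250·9.81) = 10.6 m.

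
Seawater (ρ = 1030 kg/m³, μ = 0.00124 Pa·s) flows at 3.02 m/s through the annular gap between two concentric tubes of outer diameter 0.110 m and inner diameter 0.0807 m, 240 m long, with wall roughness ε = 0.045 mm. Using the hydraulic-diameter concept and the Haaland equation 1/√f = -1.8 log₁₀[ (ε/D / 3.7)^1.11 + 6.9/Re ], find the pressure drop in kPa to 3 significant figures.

ΔP ≈ 933 kPa

Hydraulic diameter D_h = 4A/P = D_o - D_i = 0.11 - 0.0807 = 0.0293 m.
Re = ρVD_h/μ = 1030·3.02·0.0293/0.00124 = 7.35e+04.
ε/D_h = 4.5e-05/0.0293 = 0.00154; Haaland gives 1/√f = -1.8 log₁₀[0.000176+9.39e-05] = 6.423, so f = 0.02424.
ΔP = f(L/D_h)(ρV²/2) = 0.02424·240/0.0293·4697 = 9.325e+05 Pa.
ΔP = 933 kPa.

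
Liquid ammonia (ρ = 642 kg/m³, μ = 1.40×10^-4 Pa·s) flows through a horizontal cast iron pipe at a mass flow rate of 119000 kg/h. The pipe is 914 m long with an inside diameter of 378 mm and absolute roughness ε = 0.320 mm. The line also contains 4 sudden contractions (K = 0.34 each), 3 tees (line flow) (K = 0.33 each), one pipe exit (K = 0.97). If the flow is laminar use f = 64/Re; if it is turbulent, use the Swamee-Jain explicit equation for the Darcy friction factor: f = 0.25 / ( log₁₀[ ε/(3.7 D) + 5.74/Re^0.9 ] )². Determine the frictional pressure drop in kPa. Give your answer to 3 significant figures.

ΔP ≈ 3.39 kPa

ṁ = 119000 kg/h = 119000/3600 = 33.06 kg/s.
A = πD²/4 = π(0.378)²/4 = 0.1122 m²; mean velocity V = ṁ/(ρA) = 33.06/(642 · 0.1122) = 0.4588 m/s.
Reynolds number Re = ρVD/μ = 642 · 0.4588 · 0.378 / 0.00014 = 7.953e+05.
Re > 4000 → turbulent. Relative roughness ε/D = 0.00032/0.378 = 0.000847. Swamee-Jain: f = 0.25/(log₁₀[0.000847/3.7 + 5.74/7.953e+05^0.9])² = 0.25/(log₁₀[0.000229 + 2.81e-05])² = 0.25/(-3.59)² = 0.01939.
Total minor-loss coefficient ΣK = 4·0.34 + 3·0.33 + 1·0.97 = 3.32.
ΔP = [f·L/D + ΣK]·(ρV²/2) = [0.01939·914/0.378 + 3.32]·(642·0.4588²/2) = [46.9 + 3.32]·67.57 = 3393 Pa.
ΔP = 3393 Pa = 3.39 kPa.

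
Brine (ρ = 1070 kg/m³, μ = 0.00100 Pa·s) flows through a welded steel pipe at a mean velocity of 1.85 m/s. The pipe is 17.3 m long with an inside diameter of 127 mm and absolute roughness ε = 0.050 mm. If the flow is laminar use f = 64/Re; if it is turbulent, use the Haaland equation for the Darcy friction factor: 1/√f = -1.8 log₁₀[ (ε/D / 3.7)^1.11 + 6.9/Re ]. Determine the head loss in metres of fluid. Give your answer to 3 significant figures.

h_f ≈ 0.420 m

Reynolds number Re = ρVD/μ = 1070 · 1.85 · 0.127 / 0.001 = 2.514e+05.
Re > 4000 → turbulent. Relative roughness ε/D = 5e-05/0.127 = 0.000394. Haaland: 1/√f = -1.8 log₁₀[(0.000394/3.7)^1.11 + 6.9/2.514e+05] = -1.8 log₁₀[3.89e-05 + 2.74e-05] = 7.521, so f = 0.01768.
Darcy-Weisbach: ΔP = f(L/D)(ρV²/2) = 0.01768·(17.3/0.127)·(1070·1.85²/2) = 0.01768·136.2·1831 = 4410 Pa.
Head loss h_f = ΔP/(ρg) = 4410/(1070·9.81) = 0.420 m.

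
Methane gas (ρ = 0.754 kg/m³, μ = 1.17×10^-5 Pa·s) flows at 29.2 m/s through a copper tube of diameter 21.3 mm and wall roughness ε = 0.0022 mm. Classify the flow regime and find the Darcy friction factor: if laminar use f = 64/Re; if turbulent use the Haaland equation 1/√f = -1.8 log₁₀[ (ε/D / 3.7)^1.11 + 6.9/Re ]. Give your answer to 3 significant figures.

Re = ρVD/μ = 0.754·29.2·0.0213/1.17e-05 = 4.008e+04.
Re > 4000 → turbulent. ε/D = 2.2e-06/0.0213 = 0.000103; Haaland: 1/√f = -1.8 log₁₀[8.81e-06 + 0.000172] = 6.736, so f = 0.02204.

f ≈ 0.0220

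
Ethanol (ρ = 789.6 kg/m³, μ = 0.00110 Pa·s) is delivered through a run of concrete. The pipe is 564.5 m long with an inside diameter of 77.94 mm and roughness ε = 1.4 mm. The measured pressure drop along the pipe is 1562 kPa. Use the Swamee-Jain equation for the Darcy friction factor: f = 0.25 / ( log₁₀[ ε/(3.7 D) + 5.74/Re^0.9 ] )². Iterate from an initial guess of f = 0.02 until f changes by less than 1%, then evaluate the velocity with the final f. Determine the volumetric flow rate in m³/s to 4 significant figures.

Q ≈ 0.01625 m³/s

Rearranging Darcy-Weisbach: V = √(2·ΔP·D/(f·L·ρ)). With ε/D = 0.0014/0.07794 = 0.018, iterate starting from f = 0.02:
  f = 0.02 → V = √(2·1.562e+06·0.07794/(0.02·564.5·789.6)) = 5.226 m/s; Re = ρVD/μ = 2.924e+05; f → 0.04694
  f = 0.04694 → V = 3.411 m/s; Re = 1.908e+05; f → 0.04706
Converged (Δf/f < 1%). With the final f = 0.04706: V = √(2·1.562e+06·0.07794/(0.04706·564.5·789.6)) = 3.407 m/s.
Q = V·A = 3.407·(π/4·0.07794²) = 0.01625 m³/s = 0.01625 m³/s.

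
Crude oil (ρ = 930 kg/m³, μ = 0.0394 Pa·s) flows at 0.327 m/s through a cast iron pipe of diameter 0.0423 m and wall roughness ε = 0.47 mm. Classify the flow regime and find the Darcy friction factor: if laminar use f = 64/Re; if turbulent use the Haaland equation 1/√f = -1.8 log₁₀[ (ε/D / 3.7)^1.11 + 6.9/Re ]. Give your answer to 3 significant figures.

Re = ρVD/μ = 930·0.327·0.0423/0.0394 = 326.5.
Re < 2300 → laminar, so f = 64/Re = 0.196 (roughness is irrelevant in laminar flow).

f ≈ 0.196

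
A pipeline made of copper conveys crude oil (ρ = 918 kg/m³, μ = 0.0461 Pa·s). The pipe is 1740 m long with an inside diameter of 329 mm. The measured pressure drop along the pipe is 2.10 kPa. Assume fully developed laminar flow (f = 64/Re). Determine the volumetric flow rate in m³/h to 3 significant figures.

Q ≈ 27.1 m³/h

For laminar flow, f = 64/Re with Re = ρVD/μ, so Darcy-Weisbach reduces to ΔP = 32μLV/D². Solving for V: V = ΔP·D²/(32μL) = 2100·(0.329)²/(32·0.0461·1740) = 0.08855 m/s.
Check: Re = ρVD/μ = 918·0.08855·0.329/0.0461 = 580.2 < 2300, so the laminar assumption holds.
Q = V·A = 0.08855·(π/4·0.329²) = 0.007528 m³/s = 27.1 m³/h.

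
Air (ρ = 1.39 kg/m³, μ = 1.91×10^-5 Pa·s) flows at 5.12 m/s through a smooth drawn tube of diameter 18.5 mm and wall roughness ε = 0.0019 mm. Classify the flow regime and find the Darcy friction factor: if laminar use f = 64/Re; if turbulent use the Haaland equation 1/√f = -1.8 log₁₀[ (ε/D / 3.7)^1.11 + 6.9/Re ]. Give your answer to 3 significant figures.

f ≈ 0.0344

Re = ρVD/μ = 1.39·5.12·0.0185/1.91e-05 = 6893.
Re > 4000 → turbulent. ε/D = 1.9e-06/0.0185 = 0.000103; Haaland: 1/√f = -1.8 log₁₀[8.75e-06 + 0.001] = 5.392, so f = 0.03439.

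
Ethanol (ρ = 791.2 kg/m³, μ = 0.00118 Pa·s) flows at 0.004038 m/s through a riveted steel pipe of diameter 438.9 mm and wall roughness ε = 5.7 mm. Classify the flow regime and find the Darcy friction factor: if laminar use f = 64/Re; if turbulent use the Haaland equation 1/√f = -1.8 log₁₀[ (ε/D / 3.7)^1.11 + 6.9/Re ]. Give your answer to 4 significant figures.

Re = ρVD/μ = 791.2·0.004038·0.4389/0.00118 = 1188.
Re < 2300 → laminar, so f = 64/Re = 0.05386 (roughness is irrelevant in laminar flow).

f ≈ 0.05386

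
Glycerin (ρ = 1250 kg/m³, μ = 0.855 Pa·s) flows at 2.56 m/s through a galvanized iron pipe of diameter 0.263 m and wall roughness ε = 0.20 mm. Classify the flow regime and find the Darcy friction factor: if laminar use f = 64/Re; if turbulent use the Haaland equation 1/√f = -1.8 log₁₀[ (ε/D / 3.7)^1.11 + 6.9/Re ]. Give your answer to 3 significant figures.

Re = ρVD/μ = 1250·2.56·0.263/0.855 = 984.3.
Re < 2300 → laminar, so f = 64/Re = 0.06502 (roughness is irrelevant in laminar flow).

f ≈ 0.0650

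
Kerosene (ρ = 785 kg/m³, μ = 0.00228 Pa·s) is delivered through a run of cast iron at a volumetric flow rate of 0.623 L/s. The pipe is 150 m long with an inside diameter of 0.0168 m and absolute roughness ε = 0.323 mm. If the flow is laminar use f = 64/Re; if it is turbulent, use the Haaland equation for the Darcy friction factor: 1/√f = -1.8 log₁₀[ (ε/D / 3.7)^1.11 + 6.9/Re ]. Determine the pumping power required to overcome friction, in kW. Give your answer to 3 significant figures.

Q = 0.623 L/s = 0.623/1000 = 0.000623 m³/s.
Cross-sectional area A = πD²/4 = π(0.0168)²/4 = 0.0002217 m²; mean velocity V = Q/A = 0.000623/0.0002217 = 2.81 m/s.
Reynolds number Re = ρVD/μ = 785 · 2.81 · 0.0168 / 0.00228 = 1.626e+04.
Re > 4000 → turbulent. Relative roughness ε/D = 0.000323/0.0168 = 0.0192. Haaland: 1/√f = -1.8 log₁₀[(0.0192/3.7)^1.11 + 6.9/1.626e+04] = -1.8 log₁₀[0.00291 + 0.000424] = 4.458, so f = 0.05032.
Darcy-Weisbach: ΔP = f(L/D)(ρV²/2) = 0.05032·(150/0.0168)·(785·2.81²/2) = 0.05032·8929·3100 = 1.393e+06 Pa.
Pumping power P = QΔP = 0.000623·1.393e+06 = 867.8 W = 0.868 kW.

P ≈ 0.868 kW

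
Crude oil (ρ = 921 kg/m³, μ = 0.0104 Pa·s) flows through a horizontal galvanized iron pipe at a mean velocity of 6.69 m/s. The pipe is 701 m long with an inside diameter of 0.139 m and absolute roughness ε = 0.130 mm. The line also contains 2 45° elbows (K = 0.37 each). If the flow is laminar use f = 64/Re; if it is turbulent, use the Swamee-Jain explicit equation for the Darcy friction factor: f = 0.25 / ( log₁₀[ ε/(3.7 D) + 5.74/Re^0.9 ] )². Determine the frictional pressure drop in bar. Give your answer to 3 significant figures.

ΔP ≈ 23.6 bar

Reynolds number Re = ρVD/μ = 921 · 6.69 · 0.139 / 0.0104 = 8.235e+04.
Re > 4000 → turbulent. Relative roughness ε/D = 0.00013/0.139 = 0.000935. Swamee-Jain: f = 0.25/(log₁₀[0.000935/3.7 + 5.74/8.235e+04^0.9])² = 0.25/(log₁₀[0.000253 + 0.000216])² = 0.25/(-3.329)² = 0.02256.
Total minor-loss coefficient ΣK = 2·0.37 = 0.74.
ΔP = [f·L/D + ΣK]·(ρV²/2) = [0.02256·701/0.139 + 0.74]·(921·6.69²/2) = [113.8 + 0.74]·2.061e+04 = 2.36e+06 Pa.
ΔP = 2.36e+06 Pa = 23.6 bar.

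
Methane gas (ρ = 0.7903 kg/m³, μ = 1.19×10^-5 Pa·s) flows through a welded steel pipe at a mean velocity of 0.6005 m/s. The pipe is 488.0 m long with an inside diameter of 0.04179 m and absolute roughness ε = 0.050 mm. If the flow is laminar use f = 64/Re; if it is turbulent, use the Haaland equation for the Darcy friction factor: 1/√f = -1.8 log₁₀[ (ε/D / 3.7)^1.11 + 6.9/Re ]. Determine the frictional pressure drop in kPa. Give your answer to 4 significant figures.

Reynolds number Re = ρVD/μ = 0.7903 · 0.6005 · 0.04179 / 1.19e-05 = 1667.
Re < 2300 → laminar flow, so f = 64/Re = 64/1667 = 0.0384 (the turbulent correlation is not needed).
Darcy-Weisbach: ΔP = f(L/D)(ρV²/2) = 0.0384·(488/0.04179)·(0.7903·0.6005²/2) = 0.0384·1.168e+04·0.1425 = 63.9 Pa.
ΔP = 63.9 Pa = 0.06390 kPa.

ΔP ≈ 0.06390 kPa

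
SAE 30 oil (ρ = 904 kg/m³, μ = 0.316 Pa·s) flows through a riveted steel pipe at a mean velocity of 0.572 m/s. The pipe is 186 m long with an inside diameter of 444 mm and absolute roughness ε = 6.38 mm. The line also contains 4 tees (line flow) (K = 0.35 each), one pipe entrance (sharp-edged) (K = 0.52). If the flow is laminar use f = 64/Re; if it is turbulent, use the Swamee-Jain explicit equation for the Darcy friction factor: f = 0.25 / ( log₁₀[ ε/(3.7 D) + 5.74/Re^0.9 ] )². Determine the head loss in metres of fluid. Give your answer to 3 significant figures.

Reynolds number Re = ρVD/μ = 904 · 0.572 · 0.444 / 0.316 = 726.5.
Re < 2300 → laminar flow, so f = 64/Re = 64/726.5 = 0.08809 (the turbulent correlation is not needed).
Total minor-loss coefficient ΣK = 4·0.35 + 1·0.52 = 1.92.
ΔP = [f·L/D + ΣK]·(ρV²/2) = [0.08809·186/0.444 + 1.92]·(904·0.572²/2) = [36.9 + 1.92]·147.9 = 5741 Pa.
Head loss h_f = ΔP/(ρg) = 5741/(904·9.81) = 0.647 m.

h_f ≈ 0.647 m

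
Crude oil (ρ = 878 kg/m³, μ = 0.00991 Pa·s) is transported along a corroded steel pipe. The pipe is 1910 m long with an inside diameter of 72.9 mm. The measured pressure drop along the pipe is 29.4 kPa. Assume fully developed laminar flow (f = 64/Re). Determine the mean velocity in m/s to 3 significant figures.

For laminar flow, f = 64/Re with Re = ρVD/μ, so Darcy-Weisbach reduces to ΔP = 32μLV/D². Solving for V: V = ΔP·D²/(32μL) = 2.94e+04·(0.0729)²/(32·0.00991·1910) = 0.258 m/s.
Check: Re = ρVD/μ = 878·0.258·0.0729/0.00991 = 1666 < 2300, so the laminar assumption holds.

V ≈ 0.258 m/s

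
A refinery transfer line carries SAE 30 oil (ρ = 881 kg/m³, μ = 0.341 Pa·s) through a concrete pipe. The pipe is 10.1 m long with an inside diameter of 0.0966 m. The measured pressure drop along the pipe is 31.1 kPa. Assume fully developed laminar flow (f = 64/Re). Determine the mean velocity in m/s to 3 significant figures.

For laminar flow, f = 64/Re with Re = ρVD/μ, so Darcy-Weisbach reduces to ΔP = 32μLV/D². Solving for V: V = ΔP·D²/(32μL) = 3.11e+04·(0.0966)²/(32·0.341·10.1) = 2.633 m/s.
Check: Re = ρVD/μ = 881·2.633·0.0966/0.341 = 657.2 < 2300, so the laminar assumption holds.

V ≈ 2.63 m/s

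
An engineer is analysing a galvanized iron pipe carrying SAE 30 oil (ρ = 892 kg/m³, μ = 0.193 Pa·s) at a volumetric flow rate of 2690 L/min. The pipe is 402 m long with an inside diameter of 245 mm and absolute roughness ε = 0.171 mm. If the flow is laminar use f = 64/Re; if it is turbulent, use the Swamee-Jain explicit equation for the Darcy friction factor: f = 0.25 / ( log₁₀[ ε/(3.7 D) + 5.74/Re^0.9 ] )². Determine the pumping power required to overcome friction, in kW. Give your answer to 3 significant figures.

P ≈ 1.76 kW

Q = 2690 L/min = 2690/60000 = 0.04483 m³/s.
Cross-sectional area A = πD²/4 = π(0.245)²/4 = 0.04714 m²; mean velocity V = Q/A = 0.04483/0.04714 = 0.951 m/s.
Reynolds number Re = ρVD/μ = 892 · 0.951 · 0.245 / 0.193 = 1077.
Re < 2300 → laminar flow, so f = 64/Re = 64/1077 = 0.05943 (the turbulent correlation is not needed).
Darcy-Weisbach: ΔP = f(L/D)(ρV²/2) = 0.05943·(402/0.245)·(892·0.951²/2) = 0.05943·1641·403.4 = 3.934e+04 Pa.
Pumping power P = QΔP = 0.04483·3.934e+04 = 1764 W = 1.76 kW.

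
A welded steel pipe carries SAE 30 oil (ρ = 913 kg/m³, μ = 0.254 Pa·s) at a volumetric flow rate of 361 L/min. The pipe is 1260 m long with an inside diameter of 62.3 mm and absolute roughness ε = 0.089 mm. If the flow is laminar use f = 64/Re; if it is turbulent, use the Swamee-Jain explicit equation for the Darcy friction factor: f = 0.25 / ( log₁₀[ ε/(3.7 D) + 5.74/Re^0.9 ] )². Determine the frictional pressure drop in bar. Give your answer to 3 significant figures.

ΔP ≈ 52.1 bar

Q = 361 L/min = 361/60000 = 0.006017 m³/s.
Cross-sectional area A = πD²/4 = π(0.0623)²/4 = 0.003048 m²; mean velocity V = Q/A = 0.006017/0.003048 = 1.974 m/s.
Reynolds number Re = ρVD/μ = 913 · 1.974 · 0.0623 / 0.254 = 442.
Re < 2300 → laminar flow, so f = 64/Re = 64/442 = 0.1448 (the turbulent correlation is not needed).
Darcy-Weisbach: ΔP = f(L/D)(ρV²/2) = 0.1448·(1260/0.0623)·(913·1.974²/2) = 0.1448·2.022e+04·1778 = 5.208e+06 Pa.
ΔP = 5.208e+06 Pa = 52.1 bar.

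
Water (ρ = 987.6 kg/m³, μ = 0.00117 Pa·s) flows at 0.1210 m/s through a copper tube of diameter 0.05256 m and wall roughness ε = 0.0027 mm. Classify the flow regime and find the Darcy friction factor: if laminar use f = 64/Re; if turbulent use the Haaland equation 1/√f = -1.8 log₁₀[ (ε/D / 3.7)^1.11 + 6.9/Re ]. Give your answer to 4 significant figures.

Re = ρVD/μ = 987.6·0.121·0.05256/0.00117 = 5368.
Re > 4000 → turbulent. ε/D = 2.7e-06/0.05256 = 5.14e-05; Haaland: 1/√f = -1.8 log₁₀[4.06e-06 + 0.00129] = 5.201, so f = 0.03696.

f ≈ 0.03696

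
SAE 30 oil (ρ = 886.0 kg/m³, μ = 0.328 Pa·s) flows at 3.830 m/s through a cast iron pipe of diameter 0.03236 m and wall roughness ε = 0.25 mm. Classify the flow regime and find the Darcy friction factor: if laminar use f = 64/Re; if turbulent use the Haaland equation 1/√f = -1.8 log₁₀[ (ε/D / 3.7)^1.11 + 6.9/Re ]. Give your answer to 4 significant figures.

f ≈ 0.1912

Re = ρVD/μ = 886·3.83·0.03236/0.328 = 334.8.
Re < 2300 → laminar, so f = 64/Re = 0.1912 (roughness is irrelevant in laminar flow).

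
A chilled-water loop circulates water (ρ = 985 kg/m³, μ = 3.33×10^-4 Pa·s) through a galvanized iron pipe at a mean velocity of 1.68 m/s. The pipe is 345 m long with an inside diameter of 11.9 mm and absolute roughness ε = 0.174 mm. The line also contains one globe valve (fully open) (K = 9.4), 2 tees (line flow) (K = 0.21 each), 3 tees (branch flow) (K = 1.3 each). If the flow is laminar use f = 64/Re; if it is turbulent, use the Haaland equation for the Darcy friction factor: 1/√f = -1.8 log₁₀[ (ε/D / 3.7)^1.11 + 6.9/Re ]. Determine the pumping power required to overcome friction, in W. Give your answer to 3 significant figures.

P ≈ 336 W

Reynolds number Re = ρVD/μ = 985 · 1.68 · 0.0119 / 0.000333 = 5.914e+04.
Re > 4000 → turbulent. Relative roughness ε/D = 0.000174/0.0119 = 0.0146. Haaland: 1/√f = -1.8 log₁₀[(0.0146/3.7)^1.11 + 6.9/5.914e+04] = -1.8 log₁₀[0.00215 + 0.000117] = 4.76, so f = 0.04413.
Total minor-loss coefficient ΣK = 1·9.4 + 2·0.21 + 3·1.3 = 13.7.
ΔP = [f·L/D + ΣK]·(ρV²/2) = [0.04413·345/0.0119 + 13.7]·(985·1.68²/2) = [1279 + 13.7]·1390 = 1.797e+06 Pa.
Q = V·A = 1.68·0.0001112 = 0.0001868 m³/s.
Pumping power P = QΔP = 0.0001868·1.797e+06 = 335.9 W = 336 W.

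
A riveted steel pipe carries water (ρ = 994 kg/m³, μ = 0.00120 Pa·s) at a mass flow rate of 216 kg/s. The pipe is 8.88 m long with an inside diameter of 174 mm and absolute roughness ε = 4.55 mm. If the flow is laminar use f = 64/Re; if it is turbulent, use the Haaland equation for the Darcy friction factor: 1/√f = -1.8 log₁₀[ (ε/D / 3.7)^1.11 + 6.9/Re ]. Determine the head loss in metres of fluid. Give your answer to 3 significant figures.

h_f ≈ 11.8 m

A = πD²/4 = π(0.174)²/4 = 0.02378 m²; mean velocity V = ṁ/(ρA) = 216/(994 · 0.02378) = 9.139 m/s.
Reynolds number Re = ρVD/μ = 994 · 9.139 · 0.174 / 0.0012 = 1.317e+06.
Re > 4000 → turbulent. Relative roughness ε/D = 0.00455/0.174 = 0.0261. Haaland: 1/√f = -1.8 log₁₀[(0.0261/3.7)^1.11 + 6.9/1.317e+06] = -1.8 log₁₀[0.0041 + 5.24e-06] = 4.296, so f = 0.05418.
Darcy-Weisbach: ΔP = f(L/D)(ρV²/2) = 0.05418·(8.88/0.174)·(994·9.139²/2) = 0.05418·51.03·4.151e+04 = 1.148e+05 Pa.
Head loss h_f = ΔP/(ρg) = 1.148e+05/(994·9.81) = 11.8 m.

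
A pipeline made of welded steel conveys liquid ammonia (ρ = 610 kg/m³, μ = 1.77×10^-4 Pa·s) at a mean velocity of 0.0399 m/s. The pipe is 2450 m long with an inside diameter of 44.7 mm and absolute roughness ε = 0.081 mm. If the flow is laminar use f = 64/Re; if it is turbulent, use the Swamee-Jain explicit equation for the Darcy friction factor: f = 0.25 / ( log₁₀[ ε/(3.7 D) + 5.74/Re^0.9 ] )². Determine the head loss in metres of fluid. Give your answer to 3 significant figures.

h_f ≈ 0.169 m

Reynolds number Re = ρVD/μ = 610 · 0.0399 · 0.0447 / 0.000177 = 6147.
Re > 4000 → turbulent. Relative roughness ε/D = 8.1e-05/0.0447 = 0.00181. Swamee-Jain: f = 0.25/(log₁₀[0.00181/3.7 + 5.74/6147^0.9])² = 0.25/(log₁₀[0.00049 + 0.00223])² = 0.25/(-2.565)² = 0.038.
Darcy-Weisbach: ΔP = f(L/D)(ρV²/2) = 0.038·(2450/0.0447)·(610·0.0399²/2) = 0.038·5.481e+04·0.4856 = 1011 Pa.
Head loss h_f = ΔP/(ρg) = 1011/(610·9.81) = 0.169 m.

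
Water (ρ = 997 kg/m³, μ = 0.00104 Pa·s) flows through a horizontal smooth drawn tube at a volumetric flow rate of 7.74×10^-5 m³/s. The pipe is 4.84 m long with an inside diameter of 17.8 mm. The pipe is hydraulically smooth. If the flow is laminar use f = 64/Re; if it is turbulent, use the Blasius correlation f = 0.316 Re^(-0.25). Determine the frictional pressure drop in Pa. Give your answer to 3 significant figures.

ΔP ≈ 485 Pa

Cross-sectional area A = πD²/4 = π(0.0178)²/4 = 0.0002488 m²; mean velocity V = Q/A = 7.74e-05/0.0002488 = 0.311 m/s.
Reynolds number Re = ρVD/μ = 997 · 0.311 · 0.0178 / 0.00104 = 5308.
Re > 4000 → turbulent. Smooth-pipe (Blasius): f = 0.316 Re^(-0.25) = 0.316/(5308)^0.25 = 0.03702.
Darcy-Weisbach: ΔP = f(L/D)(ρV²/2) = 0.03702·(4.84/0.0178)·(997·0.311²/2) = 0.03702·271.9·48.23 = 485.5 Pa.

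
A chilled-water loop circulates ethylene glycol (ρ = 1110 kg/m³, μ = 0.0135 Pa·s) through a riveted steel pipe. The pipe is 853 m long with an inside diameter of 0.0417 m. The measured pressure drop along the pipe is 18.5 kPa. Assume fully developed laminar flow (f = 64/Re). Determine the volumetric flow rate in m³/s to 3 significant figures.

For laminar flow, f = 64/Re with Re = ρVD/μ, so Darcy-Weisbach reduces to ΔP = 32μLV/D². Solving for V: V = ΔP·D²/(32μL) = 1.85e+04·(0.0417)²/(32·0.0135·853) = 0.0873 m/s.
Check: Re = ρVD/μ = 1110·0.0873·0.0417/0.0135 = 299.3 < 2300, so the laminar assumption holds.
Q = V·A = 0.0873·(π/4·0.0417²) = 0.0001192 m³/s = 1.19×10^-4 m³/s.

Q ≈ 1.19×10^-4 m³/s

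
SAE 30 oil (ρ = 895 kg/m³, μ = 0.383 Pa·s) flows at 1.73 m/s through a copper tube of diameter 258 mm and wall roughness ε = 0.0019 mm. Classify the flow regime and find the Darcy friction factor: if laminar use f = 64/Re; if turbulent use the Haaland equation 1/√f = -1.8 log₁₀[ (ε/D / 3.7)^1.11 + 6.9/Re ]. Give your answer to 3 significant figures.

Re = ρVD/μ = 895·1.73·0.258/0.383 = 1043.
Re < 2300 → laminar, so f = 64/Re = 0.06136 (roughness is irrelevant in laminar flow).

f ≈ 0.0614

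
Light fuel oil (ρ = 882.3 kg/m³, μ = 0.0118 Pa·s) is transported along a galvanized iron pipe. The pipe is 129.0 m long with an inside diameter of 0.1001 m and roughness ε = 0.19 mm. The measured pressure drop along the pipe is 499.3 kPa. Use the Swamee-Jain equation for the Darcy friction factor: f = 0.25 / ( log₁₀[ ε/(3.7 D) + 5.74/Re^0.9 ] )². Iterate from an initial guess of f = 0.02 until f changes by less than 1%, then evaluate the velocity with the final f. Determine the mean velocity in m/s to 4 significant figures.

Rearranging Darcy-Weisbach: V = √(2·ΔP·D/(f·L·ρ)). With ε/D = 0.00019/0.1001 = 0.0019, iterate starting from f = 0.02:
  f = 0.02 → V = √(2·4.993e+05·0.1001/(0.02·129·882.3)) = 6.627 m/s; Re = ρVD/μ = 4.96e+04; f → 0.02655
  f = 0.02655 → V = 5.751 m/s; Re = 4.305e+04; f → 0.02695
  f = 0.02695 → V = 5.708 m/s; Re = 4.272e+04; f → 0.02698
Converged (Δf/f < 1%). With the final f = 0.02698: V = √(2·4.993e+05·0.1001/(0.02698·129·882.3)) = 5.706 m/s.

V ≈ 5.706 m/s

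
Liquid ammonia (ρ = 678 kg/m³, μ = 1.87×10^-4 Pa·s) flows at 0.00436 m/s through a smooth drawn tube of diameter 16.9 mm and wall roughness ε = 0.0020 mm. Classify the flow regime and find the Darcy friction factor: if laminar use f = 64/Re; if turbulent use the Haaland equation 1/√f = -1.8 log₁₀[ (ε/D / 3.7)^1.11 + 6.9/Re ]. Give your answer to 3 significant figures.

Re = ρVD/μ = 678·0.00436·0.0169/0.000187 = 267.2.
Re < 2300 → laminar, so f = 64/Re = 0.2396 (roughness is irrelevant in laminar flow).

f ≈ 0.240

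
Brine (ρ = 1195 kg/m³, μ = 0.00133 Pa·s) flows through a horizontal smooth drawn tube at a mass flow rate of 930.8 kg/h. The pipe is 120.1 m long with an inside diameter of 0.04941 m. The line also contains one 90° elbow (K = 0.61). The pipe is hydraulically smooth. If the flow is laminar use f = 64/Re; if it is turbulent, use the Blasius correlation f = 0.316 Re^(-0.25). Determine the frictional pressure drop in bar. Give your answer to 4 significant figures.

ṁ = 930.8 kg/h = 930.8/3600 = 0.2586 kg/s.
A = πD²/4 = π(0.04941)²/4 = 0.001917 m²; mean velocity V = ṁ/(ρA) = 0.2586/(1195 · 0.001917) = 0.1128 m/s.
Reynolds number Re = ρVD/μ = 1195 · 0.1128 · 0.04941 / 0.00133 = 5010.
Re > 4000 → turbulent. Smooth-pipe (Blasius): f = 0.316 Re^(-0.25) = 0.316/(5010)^0.25 = 0.03756.
Total minor-loss coefficient ΣK = 1·0.61 = 0.61.
ΔP = [f·L/D + ΣK]·(ρV²/2) = [0.03756·120.1/0.04941 + 0.61]·(1195·0.1128²/2) = [91.3 + 0.61]·7.608 = 699.2 Pa.
ΔP = 699.2 Pa = 0.006992 bar.

ΔP ≈ 0.006992 bar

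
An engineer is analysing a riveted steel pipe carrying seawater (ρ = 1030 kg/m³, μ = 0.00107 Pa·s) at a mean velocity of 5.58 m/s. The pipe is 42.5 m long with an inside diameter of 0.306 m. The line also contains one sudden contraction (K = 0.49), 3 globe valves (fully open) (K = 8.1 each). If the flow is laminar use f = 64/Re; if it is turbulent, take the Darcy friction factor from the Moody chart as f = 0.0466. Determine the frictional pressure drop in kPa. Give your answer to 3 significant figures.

Reynolds number Re = ρVD/μ = 1030 · 5.58 · 0.306 / 0.00107 = 1.644e+06.
Re > 4000 → turbulent; use the Moody-chart value f = 0.0466.
Total minor-loss coefficient ΣK = 1·0.49 + 3·8.1 = 24.8.
ΔP = [f·L/D + ΣK]·(ρV²/2) = [0.0466·42.5/0.306 + 24.8]·(1030·5.58²/2) = [6.472 + 24.8]·1.604e+04 = 5.013e+05 Pa.
ΔP = 5.013e+05 Pa = 501 kPa.

ΔP ≈ 501 kPa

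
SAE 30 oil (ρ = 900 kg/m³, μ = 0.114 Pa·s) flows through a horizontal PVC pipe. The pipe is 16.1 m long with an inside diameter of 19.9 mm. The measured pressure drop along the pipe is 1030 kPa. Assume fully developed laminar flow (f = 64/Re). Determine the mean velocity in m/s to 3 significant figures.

For laminar flow, f = 64/Re with Re = ρVD/μ, so Darcy-Weisbach reduces to ΔP = 32μLV/D². Solving for V: V = ΔP·D²/(32μL) = 1.03e+06·(0.0199)²/(32·0.114·16.1) = 6.945 m/s.
Check: Re = ρVD/μ = 900·6.945·0.0199/0.114 = 1091 < 2300, so the laminar assumption holds.

V ≈ 6.94 m/s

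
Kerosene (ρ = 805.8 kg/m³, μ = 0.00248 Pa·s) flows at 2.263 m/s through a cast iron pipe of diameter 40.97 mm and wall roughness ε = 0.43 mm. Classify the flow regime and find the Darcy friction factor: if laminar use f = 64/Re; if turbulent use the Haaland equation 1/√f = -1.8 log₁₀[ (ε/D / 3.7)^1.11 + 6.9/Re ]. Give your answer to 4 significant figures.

Re = ρVD/μ = 805.8·2.263·0.04097/0.00248 = 3.012e+04.
Re > 4000 → turbulent. ε/D = 0.00043/0.04097 = 0.0105; Haaland: 1/√f = -1.8 log₁₀[0.00149 + 0.000229] = 4.977, so f = 0.04036.

f ≈ 0.04036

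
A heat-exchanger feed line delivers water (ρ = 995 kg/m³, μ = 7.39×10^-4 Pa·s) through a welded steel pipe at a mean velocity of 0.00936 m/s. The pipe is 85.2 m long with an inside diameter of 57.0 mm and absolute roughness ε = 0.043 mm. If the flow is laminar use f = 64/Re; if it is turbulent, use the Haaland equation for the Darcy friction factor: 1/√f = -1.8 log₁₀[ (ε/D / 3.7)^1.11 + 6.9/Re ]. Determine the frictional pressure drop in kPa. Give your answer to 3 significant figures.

Reynolds number Re = ρVD/μ = 995 · 0.00936 · 0.057 / 0.000739 = 718.3.
Re < 2300 → laminar flow, so f = 64/Re = 64/718.3 = 0.08909 (the turbulent correlation is not needed).
Darcy-Weisbach: ΔP = f(L/D)(ρV²/2) = 0.08909·(85.2/0.057)·(995·0.00936²/2) = 0.08909·1495·0.04359 = 5.804 Pa.
ΔP = 5.804 Pa = 0.00580 kPa.

ΔP ≈ 0.00580 kPa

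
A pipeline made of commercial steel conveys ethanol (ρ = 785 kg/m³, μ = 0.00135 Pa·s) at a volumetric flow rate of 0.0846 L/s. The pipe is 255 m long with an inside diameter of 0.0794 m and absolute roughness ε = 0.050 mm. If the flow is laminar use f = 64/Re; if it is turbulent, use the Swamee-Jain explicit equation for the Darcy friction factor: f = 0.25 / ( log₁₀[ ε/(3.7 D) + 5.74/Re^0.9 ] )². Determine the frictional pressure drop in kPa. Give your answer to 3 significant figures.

ΔP ≈ 0.0299 kPa

Q = 0.0846 L/s = 0.0846/1000 = 8.46e-05 m³/s.
Cross-sectional area A = πD²/4 = π(0.0794)²/4 = 0.004951 m²; mean velocity V = Q/A = 8.46e-05/0.004951 = 0.01709 m/s.
Reynolds number Re = ρVD/μ = 785 · 0.01709 · 0.0794 / 0.00135 = 788.9.
Re < 2300 → laminar flow, so f = 64/Re = 64/788.9 = 0.08113 (the turbulent correlation is not needed).
Darcy-Weisbach: ΔP = f(L/D)(ρV²/2) = 0.08113·(255/0.0794)·(785·0.01709²/2) = 0.08113·3212·0.1146 = 29.86 Pa.
ΔP = 29.86 Pa = 0.0299 kPa.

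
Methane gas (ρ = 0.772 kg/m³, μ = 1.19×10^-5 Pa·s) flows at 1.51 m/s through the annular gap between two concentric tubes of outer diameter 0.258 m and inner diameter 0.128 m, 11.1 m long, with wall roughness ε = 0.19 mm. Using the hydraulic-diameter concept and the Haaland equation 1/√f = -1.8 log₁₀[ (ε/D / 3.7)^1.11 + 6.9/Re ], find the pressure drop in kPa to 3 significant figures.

Hydraulic diameter D_h = 4A/P = D_o - D_i = 0.258 - 0.128 = 0.13 m.
Re = ρVD_h/μ = 0.772·1.51·0.13/1.19e-05 = 1.273e+04.
ε/D_h = 0.00019/0.13 = 0.00146; Haaland gives 1/√f = -1.8 log₁₀[0.000167+0.000542] = 5.669, so f = 0.03111.
ΔP = f(L/D_h)(ρV²/2) = 0.03111·11.1/0.13·0.8801 = 2.338 Pa.
ΔP = 0.00234 kPa.

ΔP ≈ 0.00234 kPa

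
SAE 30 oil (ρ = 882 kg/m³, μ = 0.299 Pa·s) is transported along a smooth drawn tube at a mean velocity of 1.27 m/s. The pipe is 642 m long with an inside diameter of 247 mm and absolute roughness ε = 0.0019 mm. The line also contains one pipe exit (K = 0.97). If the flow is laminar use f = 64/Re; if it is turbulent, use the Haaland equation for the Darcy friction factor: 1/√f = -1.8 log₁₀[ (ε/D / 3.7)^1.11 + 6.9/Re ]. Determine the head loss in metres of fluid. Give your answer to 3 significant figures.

Reynolds number Re = ρVD/μ = 882 · 1.27 · 0.247 / 0.299 = 925.3.
Re < 2300 → laminar flow, so f = 64/Re = 64/925.3 = 0.06916 (the turbulent correlation is not needed).
Total minor-loss coefficient ΣK = 1·0.97 = 0.97.
ΔP = [f·L/D + ΣK]·(ρV²/2) = [0.06916·642/0.247 + 0.97]·(882·1.27²/2) = [179.8 + 0.97]·711.3 = 1.286e+05 Pa.
Head loss h_f = ΔP/(ρg) = 1.286e+05/(882·9.81) = 14.9 m.

h_f ≈ 14.9 m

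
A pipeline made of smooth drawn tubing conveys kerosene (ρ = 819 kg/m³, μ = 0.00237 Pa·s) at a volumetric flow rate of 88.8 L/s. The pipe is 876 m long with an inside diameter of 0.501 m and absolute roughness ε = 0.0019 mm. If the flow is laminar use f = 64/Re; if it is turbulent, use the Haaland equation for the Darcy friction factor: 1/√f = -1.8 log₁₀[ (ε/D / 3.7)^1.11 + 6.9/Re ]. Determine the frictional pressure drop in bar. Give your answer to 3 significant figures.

Q = 88.8 L/s = 88.8/1000 = 0.0888 m³/s.
Cross-sectional area A = πD²/4 = π(0.501)²/4 = 0.1971 m²; mean velocity V = Q/A = 0.0888/0.1971 = 0.4505 m/s.
Reynolds number Re = ρVD/μ = 819 · 0.4505 · 0.501 / 0.00237 = 7.799e+04.
Re > 4000 → turbulent. Relative roughness ε/D = 1.9e-06/0.501 = 3.79e-06. Haaland: 1/√f = -1.8 log₁₀[(3.79e-06/3.7)^1.11 + 6.9/7.799e+04] = -1.8 log₁₀[2.25e-07 + 8.85e-05] = 7.294, so f = 0.0188.
Darcy-Weisbach: ΔP = f(L/D)(ρV²/2) = 0.0188·(876/0.501)·(819·0.4505²/2) = 0.0188·1749·83.09 = 2731 Pa.
ΔP = 2731 Pa = 0.0273 bar.

ΔP ≈ 0.0273 bar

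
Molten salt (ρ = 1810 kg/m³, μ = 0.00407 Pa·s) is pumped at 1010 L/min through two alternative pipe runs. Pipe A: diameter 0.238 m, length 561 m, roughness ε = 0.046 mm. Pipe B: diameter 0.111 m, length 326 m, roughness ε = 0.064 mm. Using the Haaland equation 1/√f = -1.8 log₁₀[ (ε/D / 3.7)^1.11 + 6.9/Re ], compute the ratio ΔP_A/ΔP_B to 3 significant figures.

ΔP_A/ΔP_B ≈ 0.0407

Pipe A: V = Q/A = 0.01683/0.04449 = 0.3784 m/s; Re = 4.005e+04; ε/D = 0.000193; Haaland → f = 0.02229; ΔP_A = f(L/D)(ρV²/2) = 6807 Pa.
Pipe B: V = Q/A = 0.01683/0.009677 = 1.74 m/s; Re = 8.587e+04; ε/D = 0.000577; Haaland → f = 0.02077; ΔP_B = f(L/D)(ρV²/2) = 1.671e+05 Pa.
ΔP_A/ΔP_B = 6807/1.671e+05 = 0.0407.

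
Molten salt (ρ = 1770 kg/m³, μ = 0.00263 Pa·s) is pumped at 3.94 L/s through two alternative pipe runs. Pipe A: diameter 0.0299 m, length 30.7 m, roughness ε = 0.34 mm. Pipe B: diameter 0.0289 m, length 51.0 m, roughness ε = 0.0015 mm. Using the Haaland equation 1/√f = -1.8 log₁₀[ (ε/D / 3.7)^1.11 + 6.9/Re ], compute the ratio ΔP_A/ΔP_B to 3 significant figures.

ΔP_A/ΔP_B ≈ 1.16

Pipe A: V = Q/A = 0.00394/0.0007022 = 5.611 m/s; Re = 1.129e+05; ε/D = 0.0114; Haaland → f = 0.04015; ΔP_A = f(L/D)(ρV²/2) = 1.149e+06 Pa.
Pipe B: V = Q/A = 0.00394/0.000656 = 6.006 m/s; Re = 1.168e+05; ε/D = 5.19e-05; Haaland → f = 0.0175; ΔP_B = f(L/D)(ρV²/2) = 9.86e+05 Pa.
ΔP_A/ΔP_B = 1.149e+06/9.86e+05 = 1.16.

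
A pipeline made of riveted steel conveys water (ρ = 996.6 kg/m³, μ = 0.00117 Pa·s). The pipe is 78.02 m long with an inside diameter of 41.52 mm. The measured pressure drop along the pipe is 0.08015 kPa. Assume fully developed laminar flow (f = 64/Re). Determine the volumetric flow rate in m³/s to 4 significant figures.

Q ≈ 6.404×10^-5 m³/s

For laminar flow, f = 64/Re with Re = ρVD/μ, so Darcy-Weisbach reduces to ΔP = 32μLV/D². Solving for V: V = ΔP·D²/(32μL) = 80.15·(0.04152)²/(32·0.00117·78.02) = 0.0473 m/s.
Check: Re = ρVD/μ = 996.6·0.0473·0.04152/0.00117 = 1673 < 2300, so the laminar assumption holds.
Q = V·A = 0.0473·(π/4·0.04152²) = 6.404e-05 m³/s = 6.404×10^-5 m³/s.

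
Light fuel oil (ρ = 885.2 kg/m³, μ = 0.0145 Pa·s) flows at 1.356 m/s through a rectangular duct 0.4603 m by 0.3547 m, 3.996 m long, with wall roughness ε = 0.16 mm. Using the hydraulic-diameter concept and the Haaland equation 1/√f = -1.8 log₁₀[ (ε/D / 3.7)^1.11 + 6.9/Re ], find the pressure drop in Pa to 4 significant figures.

Hydraulic diameter D_h = 4A/P = 4·(0.4603·0.3547)/(2·(0.4603+0.3547)) = 0.6531/1.63 = 0.4007 m.
Re = ρVD_h/μ = 885.2·1.356·0.4007/0.0145 = 3.317e+04.
ε/D_h = 0.00016/0.4007 = 0.000399; Haaland gives 1/√f = -1.8 log₁₀[3.95e-05+0.000208] = 6.491, so f = 0.02373.
ΔP = f(L/D_h)(ρV²/2) = 0.02373·3.996/0.4007·813.8 = 192.6 Pa.

ΔP ≈ 192.6 Pa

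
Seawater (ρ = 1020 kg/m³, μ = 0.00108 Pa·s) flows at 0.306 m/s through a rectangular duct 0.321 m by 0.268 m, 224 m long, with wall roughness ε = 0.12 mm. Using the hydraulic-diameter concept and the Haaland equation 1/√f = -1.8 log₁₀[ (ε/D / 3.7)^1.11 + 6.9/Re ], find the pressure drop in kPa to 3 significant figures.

ΔP ≈ 0.739 kPa

Hydraulic diameter D_h = 4A/P = 4·(0.321·0.268)/(2·(0.321+0.268)) = 0.3441/1.178 = 0.2921 m.
Re = ρVD_h/μ = 1020·0.306·0.2921/0.00108 = 8.442e+04.
ε/D_h = 0.00012/0.2921 = 0.000411; Haaland gives 1/√f = -1.8 log₁₀[4.08e-05+8.17e-05] = 7.041, so f = 0.02017.
ΔP = f(L/D_h)(ρV²/2) = 0.02017·224/0.2921·47.75 = 738.6 Pa.
ΔP = 0.739 kPa.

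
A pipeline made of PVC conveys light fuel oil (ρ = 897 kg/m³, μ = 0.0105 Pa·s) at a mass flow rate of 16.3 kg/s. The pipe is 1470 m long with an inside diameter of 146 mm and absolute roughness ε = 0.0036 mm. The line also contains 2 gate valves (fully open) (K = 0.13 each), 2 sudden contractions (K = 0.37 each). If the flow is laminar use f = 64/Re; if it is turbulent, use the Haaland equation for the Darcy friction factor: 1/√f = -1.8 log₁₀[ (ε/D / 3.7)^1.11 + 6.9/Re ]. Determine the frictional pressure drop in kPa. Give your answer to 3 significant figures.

ΔP ≈ 152 kPa

A = πD²/4 = π(0.146)²/4 = 0.01674 m²; mean velocity V = ṁ/(ρA) = 16.3/(897 · 0.01674) = 1.085 m/s.
Reynolds number Re = ρVD/μ = 897 · 1.085 · 0.146 / 0.0105 = 1.354e+04.
Re > 4000 → turbulent. Relative roughness ε/D = 3.6e-06/0.146 = 2.47e-05. Haaland: 1/√f = -1.8 log₁₀[(2.47e-05/3.7)^1.11 + 6.9/1.354e+04] = -1.8 log₁₀[1.8e-06 + 0.00051] = 5.924, so f = 0.02849.
Total minor-loss coefficient ΣK = 2·0.13 + 2·0.37 = 1.
ΔP = [f·L/D + ΣK]·(ρV²/2) = [0.02849·1470/0.146 + 1]·(897·1.085²/2) = [286.9 + 1]·528.4 = 1.521e+05 Pa.
ΔP = 1.521e+05 Pa = 152 kPa.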